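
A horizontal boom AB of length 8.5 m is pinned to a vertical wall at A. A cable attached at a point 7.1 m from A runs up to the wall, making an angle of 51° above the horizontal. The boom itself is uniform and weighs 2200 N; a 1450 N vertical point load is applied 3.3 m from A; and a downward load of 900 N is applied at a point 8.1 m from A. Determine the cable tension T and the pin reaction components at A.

ΣM about A: T·sin51°·7.1 − 2200·4.25 − 1450·3.3 − 900·8.1 = 0 → T = 21425/(7.1·0.777146) = 3882.93 ≈ 3883 N.
ΣF_x = 0: A_x − T·cos51° = 0 → A_x = 3882.93 × 0.62932 = 2444 N.
ΣF_y = 0: A_y + T·sin51° − 2200 − 1450 − 900 = 0 → A_y = 4550 − 3882.93 × 0.777146 = 1532 N.

T = 3883 N, A_x = 2444 N, A_y = 1532 N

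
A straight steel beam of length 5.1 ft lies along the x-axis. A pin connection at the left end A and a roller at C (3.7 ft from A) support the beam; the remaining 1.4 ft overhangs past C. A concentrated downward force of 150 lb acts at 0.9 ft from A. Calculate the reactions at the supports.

Taking moments about A: C_y·3.7 − 150·0.9 = 0 → C_y = 135/3.7 = 36.4865 ≈ 36.49 lb.
ΣF_y = 0: A_y + 36.4865 − 150 = 0 → A_y = 113.5 lb.
ΣF_x = 0: no horizontal applied forces, so A_x = 0.

A_x = 0, A_y = 113.5 lb, C_y = 36.49 lb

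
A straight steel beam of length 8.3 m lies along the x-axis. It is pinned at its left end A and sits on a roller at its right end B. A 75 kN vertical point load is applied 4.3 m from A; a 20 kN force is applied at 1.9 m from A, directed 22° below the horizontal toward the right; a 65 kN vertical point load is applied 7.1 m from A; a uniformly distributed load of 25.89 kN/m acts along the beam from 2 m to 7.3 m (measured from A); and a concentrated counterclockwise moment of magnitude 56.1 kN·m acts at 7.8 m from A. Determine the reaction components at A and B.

Resultant of the distributed load: 25.89 × 5.3 = 137.217 kN at 4.65 m from A.
ΣM about A: B_y·8.3 − 75·4.3 − 20·sin22°·1.9 − 65·7.1 − (25.89·5.3)·4.65 + 56.1 = 0 → B_y = 1380.19/8.3 = 166.288 ≈ 166.3 kN.
ΣF_y = 0: A_y + 166.288 − 75 − 20·sin22° − 65 − 25.89·5.3 = 0 → A_y = 118.4 kN.
ΣF_x = 0: A_x + 20·cos22° = 0 → A_x = -18.54 kN.

A_x = -18.54 kN, A_y = 118.4 kN, B_y = 166.3 kN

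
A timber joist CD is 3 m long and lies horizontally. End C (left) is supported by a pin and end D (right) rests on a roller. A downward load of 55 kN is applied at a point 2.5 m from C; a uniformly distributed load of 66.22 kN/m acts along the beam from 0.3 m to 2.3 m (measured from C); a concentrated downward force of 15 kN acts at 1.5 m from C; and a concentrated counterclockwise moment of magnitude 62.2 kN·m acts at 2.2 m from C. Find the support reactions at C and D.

C_x = 0, C_y = 112.4 kN, D_y = 89.99 kN

Resultant of the distributed load: 66.22 × 2 = 132.44 kN at 1.3 m from C.
ΣM about C: D_y·3 − 55·2.5 − (66.22·2)·1.3 − 15·1.5 + 62.2 = 0 → D_y = 269.972/3 = 89.9907 ≈ 89.99 kN.
ΣF_y = 0: C_y + 89.9907 − 55 − 66.22·2 − 15 = 0 → C_y = 112.4 kN.
ΣF_x = 0: no horizontal applied forces, so C_x = 0.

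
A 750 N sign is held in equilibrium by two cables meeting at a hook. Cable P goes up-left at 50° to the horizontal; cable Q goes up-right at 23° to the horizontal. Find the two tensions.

T_P = 721.9 N, T_Q = 504.1 N

ΣF_x = 0: −T_P·cos50° + T_Q·cos23° = 0 → T_Q = 0.698299·T_P.
ΣF_y = 0: T_P·sin50° + T_Q·sin23° = 750.
Substitute: T_P·(0.766044 + 0.698299·0.390731) = 750 → T_P = 721.924 ≈ 721.9 N.
Then T_Q = 0.698299 × 721.924 = 504.1 N.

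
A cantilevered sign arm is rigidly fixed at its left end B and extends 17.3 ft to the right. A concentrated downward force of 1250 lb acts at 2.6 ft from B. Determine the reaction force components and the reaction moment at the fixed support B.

B_x = 0, B_y = 1250 lb, M_B = 3250 lb·ft

ΣF_x = 0: B_x = 0.
ΣF_y = 0: B_y − 1250 = 0 → B_y = 1250 lb.
ΣM about B: M_B − 1250·2.6 = 0 → M_B = 3250 lb·ft.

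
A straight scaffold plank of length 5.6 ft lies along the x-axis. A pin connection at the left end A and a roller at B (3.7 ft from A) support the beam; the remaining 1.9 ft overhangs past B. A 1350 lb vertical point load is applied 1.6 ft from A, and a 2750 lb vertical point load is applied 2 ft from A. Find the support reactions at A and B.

Moments about A: B_y·3.7 − 1350·1.6 − 2750·2 = 0 → B_y = 7660/3.7 = 2070.27 ≈ 2070 lb.
ΣF_y = 0: A_y + 2070.27 − 1350 − 2750 = 0 → A_y = 2030 lb.
ΣF_x = 0: no horizontal applied forces, so A_x = 0.

A_x = 0, A_y = 2030 lb, B_y = 2070 lb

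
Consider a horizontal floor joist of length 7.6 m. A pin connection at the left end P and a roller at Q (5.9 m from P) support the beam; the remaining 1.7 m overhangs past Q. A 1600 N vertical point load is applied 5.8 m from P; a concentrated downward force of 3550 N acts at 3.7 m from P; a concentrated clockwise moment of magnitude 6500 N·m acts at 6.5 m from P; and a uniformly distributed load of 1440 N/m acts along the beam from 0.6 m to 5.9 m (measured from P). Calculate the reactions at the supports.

Resultant of the distributed load: 1440 × 5.3 = 7632 N at 3.25 m from P.
Moments about P: Q_y·5.9 − 1600·5.8 − 3550·3.7 − 6500 − (1440·5.3)·3.25 = 0 → Q_y = 53719/5.9 = 9104.92 ≈ 9105 N.
ΣF_y = 0: P_y + 9104.92 − 1600 − 3550 − 1440·5.3 = 0 → P_y = 3677 N.
ΣF_x = 0: no horizontal applied forces, so P_x = 0.

P_x = 0, P_y = 3677 N, Q_y = 9105 N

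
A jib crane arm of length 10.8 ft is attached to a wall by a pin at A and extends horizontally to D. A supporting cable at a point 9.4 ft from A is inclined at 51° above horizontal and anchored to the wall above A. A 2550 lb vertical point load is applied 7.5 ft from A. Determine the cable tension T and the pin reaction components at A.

T = 2618 lb, A_x = 1648 lb, A_y = 515.4 lb

ΣM about A: T·sin51°·9.4 − 2550·7.5 = 0 → T = 19125/(9.4·0.777146) = 2618.01 ≈ 2618 lb.
ΣF_x = 0: A_x − T·cos51° = 0 → A_x = 2618.01 × 0.62932 = 1648 lb.
ΣF_y = 0: A_y + T·sin51° − 2550 = 0 → A_y = 2550 − 2618.01 × 0.777146 = 515.4 lb.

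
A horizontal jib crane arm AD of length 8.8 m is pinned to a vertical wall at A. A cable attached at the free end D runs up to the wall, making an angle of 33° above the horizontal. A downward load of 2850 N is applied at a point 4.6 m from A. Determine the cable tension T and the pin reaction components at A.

ΣM about A: T·sin33°·8.8 − 2850·4.6 = 0 → T = 13110/(8.8·0.544639) = 2735.34 ≈ 2735 N.
ΣF_x = 0: A_x − T·cos33° = 0 → A_x = 2735.34 × 0.838671 = 2294 N.
ΣF_y = 0: A_y + T·sin33° − 2850 = 0 → A_y = 2850 − 2735.34 × 0.544639 = 1360 N.

T = 2735 N, A_x = 2294 N, A_y = 1360 N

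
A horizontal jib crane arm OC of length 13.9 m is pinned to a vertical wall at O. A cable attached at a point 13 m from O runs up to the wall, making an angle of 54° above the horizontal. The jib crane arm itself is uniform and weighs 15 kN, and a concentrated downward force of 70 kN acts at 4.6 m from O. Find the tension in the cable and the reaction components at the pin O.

T = 40.53 kN, O_x = 23.82 kN, O_y = 52.21 kN

ΣM about O: T·sin54°·13 − 15·6.95 − 70·4.6 = 0 → T = 426.25/(13·0.809017) = 40.5288 ≈ 40.53 kN.
ΣF_x = 0: O_x − T·cos54° = 0 → O_x = 40.5288 × 0.587785 = 23.82 kN.
ΣF_y = 0: O_y + T·sin54° − 15 − 70 = 0 → O_y = 85 − 40.5288 × 0.809017 = 52.21 kN.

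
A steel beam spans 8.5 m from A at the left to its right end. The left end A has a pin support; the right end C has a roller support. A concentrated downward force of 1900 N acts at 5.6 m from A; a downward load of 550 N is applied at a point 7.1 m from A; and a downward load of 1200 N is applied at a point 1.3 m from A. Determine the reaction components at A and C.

A_x = 0, A_y = 1755 N, C_y = 1895 N

ΣM about A: C_y·8.5 − 1900·5.6 − 550·7.1 − 1200·1.3 = 0 → C_y = 16105/8.5 = 1894.71 ≈ 1895 N.
ΣF_y = 0: A_y + 1894.71 − 1900 − 550 − 1200 = 0 → A_y = 1755 N.
ΣF_x = 0: no horizontal applied forces, so A_x = 0.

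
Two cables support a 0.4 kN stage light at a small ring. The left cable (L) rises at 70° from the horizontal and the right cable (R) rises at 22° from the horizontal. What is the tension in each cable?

ΣF_x = 0: −T_L·cos70° + T_R·cos22° = 0 → T_R = 0.368881·T_L.
ΣF_y = 0: T_L·sin70° + T_R·sin22° = 0.4.
Substitute: T_L·(0.939693 + 0.368881·0.374607) = 0.4 → T_L = 0.371099 ≈ 0.3711 kN.
Then T_R = 0.368881 × 0.371099 = 0.1369 kN.

T_L = 0.3711 kN, T_R = 0.1369 kN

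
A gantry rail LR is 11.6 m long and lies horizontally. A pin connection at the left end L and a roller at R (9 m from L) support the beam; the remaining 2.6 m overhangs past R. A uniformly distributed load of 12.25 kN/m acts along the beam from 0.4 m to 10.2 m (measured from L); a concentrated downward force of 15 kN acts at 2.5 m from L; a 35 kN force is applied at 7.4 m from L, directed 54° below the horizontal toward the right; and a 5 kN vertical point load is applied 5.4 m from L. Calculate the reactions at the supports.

Resultant of the distributed load: 12.25 × 9.8 = 120.05 kN at 5.3 m from L.
Taking moments about L: R_y·9 − (12.25·9.8)·5.3 − 15·2.5 − 35·sin54°·7.4 − 5·5.4 = 0 → R_y = 910.3/9 = 101.144 ≈ 101.1 kN.
ΣF_y = 0: L_y + 101.144 − 12.25·9.8 − 15 − 35·sin54° − 5 = 0 → L_y = 67.22 kN.
ΣF_x = 0: L_x + 35·cos54° = 0 → L_x = -20.57 kN.

L_x = -20.57 kN, L_y = 67.22 kN, R_y = 101.1 kN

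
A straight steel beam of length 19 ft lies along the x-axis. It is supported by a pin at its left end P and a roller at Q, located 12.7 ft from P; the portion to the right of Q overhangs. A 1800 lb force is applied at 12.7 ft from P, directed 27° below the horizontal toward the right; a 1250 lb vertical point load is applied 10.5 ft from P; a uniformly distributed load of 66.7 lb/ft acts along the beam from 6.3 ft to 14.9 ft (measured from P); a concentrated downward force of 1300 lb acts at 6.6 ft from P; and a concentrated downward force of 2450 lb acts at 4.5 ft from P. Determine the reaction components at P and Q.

Resultant of the distributed load: 66.7 × 8.6 = 573.62 lb at 10.6 ft from P.
ΣM about P: Q_y·12.7 − 1800·sin27°·12.7 − 1250·10.5 − (66.7·8.6)·10.6 − 1300·6.6 − 2450·4.5 = 0 → Q_y = 49188.6/12.7 = 3873.12 ≈ 3873 lb.
ΣF_y = 0: P_y + 3873.12 − 1800·sin27° − 1250 − 66.7·8.6 − 1300 − 2450 = 0 → P_y = 2518 lb.
ΣF_x = 0: P_x + 1800·cos27° = 0 → P_x = -1604 lb.

P_x = -1604 lb, P_y = 2518 lb, Q_y = 3873 lb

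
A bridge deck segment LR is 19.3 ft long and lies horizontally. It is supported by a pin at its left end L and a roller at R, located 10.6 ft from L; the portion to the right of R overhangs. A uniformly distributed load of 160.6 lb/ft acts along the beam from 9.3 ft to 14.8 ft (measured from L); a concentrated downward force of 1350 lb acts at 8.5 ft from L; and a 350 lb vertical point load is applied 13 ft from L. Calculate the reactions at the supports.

L_x = 0, L_y = 67.38 lb, R_y = 2516 lb

Resultant of the distributed load: 160.6 × 5.5 = 883.3 lb at 12.05 ft from L.
ΣM about L: R_y·10.6 − (160.6·5.5)·12.05 − 1350·8.5 − 350·13 = 0 → R_y = 26668.765/10.6 = 2515.92 ≈ 2516 lb.
ΣF_y = 0: L_y + 2515.92 − 160.6·5.5 − 1350 − 350 = 0 → L_y = 67.38 lb.
ΣF_x = 0: no horizontal applied forces, so L_x = 0.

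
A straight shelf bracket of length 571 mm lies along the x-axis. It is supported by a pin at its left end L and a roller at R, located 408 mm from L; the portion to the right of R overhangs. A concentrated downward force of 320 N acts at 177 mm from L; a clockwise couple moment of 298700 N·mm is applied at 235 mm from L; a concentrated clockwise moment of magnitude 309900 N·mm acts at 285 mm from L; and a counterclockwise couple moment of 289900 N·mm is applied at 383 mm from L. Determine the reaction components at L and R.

ΣM about L: R_y·408 − 320·177 − 298700 − 309900 + 289900 = 0 → R_y = 375340/408 = 919.951 ≈ 920.0 N.
ΣF_y = 0: L_y + 919.951 − 320 = 0 → L_y = -600.0 N.
ΣF_x = 0: no horizontal applied forces, so L_x = 0.

L_x = 0, L_y = -600.0 N, R_y = 920.0 N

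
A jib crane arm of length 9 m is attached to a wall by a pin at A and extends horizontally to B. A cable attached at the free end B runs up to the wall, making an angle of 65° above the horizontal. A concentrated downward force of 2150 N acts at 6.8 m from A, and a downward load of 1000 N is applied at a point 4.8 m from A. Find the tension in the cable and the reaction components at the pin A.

T = 2381 N, A_x = 1006 N, A_y = 992.2 N

ΣM about A: T·sin65°·9 − 2150·6.8 − 1000·4.8 = 0 → T = 19420/(9·0.906308) = 2380.84 ≈ 2381 N.
ΣF_x = 0: A_x − T·cos65° = 0 → A_x = 2380.84 × 0.422618 = 1006 N.
ΣF_y = 0: A_y + T·sin65° − 2150 − 1000 = 0 → A_y = 3150 − 2380.84 × 0.906308 = 992.2 N.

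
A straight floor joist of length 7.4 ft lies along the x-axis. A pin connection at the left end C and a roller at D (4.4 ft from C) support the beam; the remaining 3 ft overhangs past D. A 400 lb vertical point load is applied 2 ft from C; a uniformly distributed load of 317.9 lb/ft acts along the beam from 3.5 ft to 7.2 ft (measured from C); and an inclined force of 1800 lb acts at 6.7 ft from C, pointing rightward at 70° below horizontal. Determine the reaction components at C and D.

C_x = -615.6 lb, C_y = -919.9 lb, D_y = 4188 lb

Resultant of the distributed load: 317.9 × 3.7 = 1176.23 lb at 5.35 ft from C.
ΣM about C: D_y·4.4 − 400·2 − (317.9·3.7)·5.35 − 1800·sin70°·6.7 = 0 → D_y = 18425.5/4.4 = 4187.61 ≈ 4188 lb.
ΣF_y = 0: C_y + 4187.61 − 400 − 317.9·3.7 − 1800·sin70° = 0 → C_y = -919.9 lb.
ΣF_x = 0: C_x + 1800·cos70° = 0 → C_x = -615.6 lb.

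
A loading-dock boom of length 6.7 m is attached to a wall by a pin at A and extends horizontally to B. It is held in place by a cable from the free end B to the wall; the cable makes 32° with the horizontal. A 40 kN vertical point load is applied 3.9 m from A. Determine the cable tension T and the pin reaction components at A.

ΣM about A: T·sin32°·6.7 − 40·3.9 = 0 → T = 156/(6.7·0.529919) = 43.938 ≈ 43.94 kN.
ΣF_x = 0: A_x − T·cos32° = 0 → A_x = 43.938 × 0.848048 = 37.26 kN.
ΣF_y = 0: A_y + T·sin32° − 40 = 0 → A_y = 40 − 43.938 × 0.529919 = 16.72 kN.

T = 43.94 kN, A_x = 37.26 kN, A_y = 16.72 kN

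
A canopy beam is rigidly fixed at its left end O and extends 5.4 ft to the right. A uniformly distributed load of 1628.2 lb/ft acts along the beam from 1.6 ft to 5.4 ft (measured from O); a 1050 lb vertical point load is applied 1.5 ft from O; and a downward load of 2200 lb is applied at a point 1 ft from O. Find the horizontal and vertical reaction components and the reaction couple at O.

Resultant of the distributed load: 1628.2 × 3.8 = 6187.16 lb at 3.5 ft from O.
ΣF_x = 0: O_x = 0.
ΣF_y = 0: O_y − 1628.2·3.8 − 1050 − 2200 = 0 → O_y = 9437 lb.
ΣM about O: M_O − (1628.2·3.8)·3.5 − 1050·1.5 − 2200·1 = 0 → M_O = 25430 lb·ft.

O_x = 0, O_y = 9437 lb, M_O = 25430 lb·ft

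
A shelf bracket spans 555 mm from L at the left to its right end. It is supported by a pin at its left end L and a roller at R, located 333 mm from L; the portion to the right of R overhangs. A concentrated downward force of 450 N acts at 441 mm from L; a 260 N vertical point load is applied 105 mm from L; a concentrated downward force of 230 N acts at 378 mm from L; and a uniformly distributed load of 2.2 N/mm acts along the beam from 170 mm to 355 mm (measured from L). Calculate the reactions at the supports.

L_x = 0, L_y = 87.16 N, R_y = 1260 N

Resultant of the distributed load: 2.2 × 185 = 407 N at 262.5 mm from L.
ΣM about L: R_y·333 − 450·441 − 260·105 − 230·378 − (2.2·185)·262.5 = 0 → R_y = 419527.5/333 = 1259.84 ≈ 1260 N.
ΣF_y = 0: L_y + 1259.84 − 450 − 260 − 230 − 2.2·185 = 0 → L_y = 87.16 N.
ΣF_x = 0: no horizontal applied forces, so L_x = 0.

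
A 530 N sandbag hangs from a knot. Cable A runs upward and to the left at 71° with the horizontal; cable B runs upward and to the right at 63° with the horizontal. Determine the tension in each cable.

ΣF_x = 0: −T_A·cos71° + T_B·cos63° = 0 → T_B = 0.717125·T_A.
ΣF_y = 0: T_A·sin71° + T_B·sin63° = 530.
Substitute: T_A·(0.945519 + 0.717125·0.891007) = 530 → T_A = 334.494 ≈ 334.5 N.
Then T_B = 0.717125 × 334.494 = 239.9 N.

T_A = 334.5 N, T_B = 239.9 N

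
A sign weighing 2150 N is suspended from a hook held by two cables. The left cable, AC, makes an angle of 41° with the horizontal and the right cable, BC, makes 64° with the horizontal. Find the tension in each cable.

T_AC = 975.7 N, T_BC = 1680 N

ΣF_x = 0: −T_AC·cos41° + T_BC·cos64° = 0 → T_BC = 1.72162·T_AC.
ΣF_y = 0: T_AC·sin41° + T_BC·sin64° = 2150.
Substitute: T_AC·(0.656059 + 1.72162·0.898794) = 2150 → T_AC = 975.747 ≈ 975.7 N.
Then T_BC = 1.72162 × 975.747 = 1680 N.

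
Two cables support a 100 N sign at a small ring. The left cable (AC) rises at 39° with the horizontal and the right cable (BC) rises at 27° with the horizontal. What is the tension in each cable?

ΣF_x = 0: −T_AC·cos39° + T_BC·cos27° = 0 → T_BC = 0.872211·T_AC.
ΣF_y = 0: T_AC·sin39° + T_BC·sin27° = 100.
Substitute: T_AC·(0.62932 + 0.872211·0.45399) = 100 → T_AC = 97.5329 ≈ 97.53 N.
Then T_BC = 0.872211 × 97.5329 = 85.07 N.

T_AC = 97.53 N, T_BC = 85.07 N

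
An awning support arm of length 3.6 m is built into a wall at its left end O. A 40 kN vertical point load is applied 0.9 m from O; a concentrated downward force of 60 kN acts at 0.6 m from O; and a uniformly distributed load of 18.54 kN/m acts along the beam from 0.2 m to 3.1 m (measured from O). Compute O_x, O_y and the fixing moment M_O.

Resultant of the distributed load: 18.54 × 2.9 = 53.766 kN at 1.65 m from O.
ΣF_x = 0: O_x = 0.
ΣF_y = 0: O_y − 40 − 60 − 18.54·2.9 = 0 → O_y = 153.8 kN.
ΣM about O: M_O − 40·0.9 − 60·0.6 − (18.54·2.9)·1.65 = 0 → M_O = 160.7 kN·m.

O_x = 0, O_y = 153.8 kN, M_O = 160.7 kN·m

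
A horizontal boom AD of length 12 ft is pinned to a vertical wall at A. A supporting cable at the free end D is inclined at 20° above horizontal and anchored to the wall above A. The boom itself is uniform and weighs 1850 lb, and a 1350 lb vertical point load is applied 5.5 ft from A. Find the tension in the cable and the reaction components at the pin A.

ΣM about A: T·sin20°·12 − 1850·6 − 1350·5.5 = 0 → T = 18525/(12·0.34202) = 4513.62 ≈ 4514 lb.
ΣF_x = 0: A_x − T·cos20° = 0 → A_x = 4513.62 × 0.939693 = 4241 lb.
ΣF_y = 0: A_y + T·sin20° − 1850 − 1350 = 0 → A_y = 3200 − 4513.62 × 0.34202 = 1656 lb.

T = 4514 lb, A_x = 4241 lb, A_y = 1656 lb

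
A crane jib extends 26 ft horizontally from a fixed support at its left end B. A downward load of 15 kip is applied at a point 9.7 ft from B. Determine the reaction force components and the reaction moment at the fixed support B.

ΣF_x = 0: B_x = 0.
ΣF_y = 0: B_y − 15 = 0 → B_y = 15.00 kip.
ΣM about B: M_B − 15·9.7 = 0 → M_B = 145.5 kip·ft.

B_x = 0, B_y = 15.00 kip, M_B = 145.5 kip·ft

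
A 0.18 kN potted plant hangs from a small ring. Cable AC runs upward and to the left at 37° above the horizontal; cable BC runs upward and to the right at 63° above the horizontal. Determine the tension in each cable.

ΣF_x = 0: −T_AC·cos37° + T_BC·cos63° = 0 → T_BC = 1.75915·T_AC.
ΣF_y = 0: T_AC·sin37° + T_BC·sin63° = 0.18.
Substitute: T_AC·(0.601815 + 1.75915·0.891007) = 0.18 → T_AC = 0.0829788 ≈ 0.08298 kN.
Then T_BC = 1.75915 × 0.0829788 = 0.1460 kN.

T_AC = 0.08298 kN, T_BC = 0.1460 kN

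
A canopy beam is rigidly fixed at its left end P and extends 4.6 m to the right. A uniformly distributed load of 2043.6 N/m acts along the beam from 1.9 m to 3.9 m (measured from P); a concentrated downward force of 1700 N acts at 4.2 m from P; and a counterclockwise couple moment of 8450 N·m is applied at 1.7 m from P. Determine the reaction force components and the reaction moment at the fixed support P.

P_x = 0, P_y = 5787 N, M_P = 10540 N·m

Resultant of the distributed load: 2043.6 × 2 = 4087.2 N at 2.9 m from P.
ΣF_x = 0: P_x = 0.
ΣF_y = 0: P_y − 2043.6·2 − 1700 = 0 → P_y = 5787 N.
ΣM about P: M_P − (2043.6·2)·2.9 − 1700·4.2 + 8450 = 0 → M_P = 10540 N·m.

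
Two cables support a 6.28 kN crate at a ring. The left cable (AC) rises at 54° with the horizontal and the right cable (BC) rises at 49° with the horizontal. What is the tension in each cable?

ΣF_x = 0: −T_AC·cos54° + T_BC·cos49° = 0 → T_BC = 0.895933·T_AC.
ΣF_y = 0: T_AC·sin54° + T_BC·sin49° = 6.28.
Substitute: T_AC·(0.809017 + 0.895933·0.75471) = 6.28 → T_AC = 4.22842 ≈ 4.228 kN.
Then T_BC = 0.895933 × 4.22842 = 3.788 kN.

T_AC = 4.228 kN, T_BC = 3.788 kN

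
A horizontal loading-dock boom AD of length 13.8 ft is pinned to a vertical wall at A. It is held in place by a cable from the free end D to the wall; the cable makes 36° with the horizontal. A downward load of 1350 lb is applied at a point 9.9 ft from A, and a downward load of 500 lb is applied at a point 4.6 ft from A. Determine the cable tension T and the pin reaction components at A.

T = 1931 lb, A_x = 1562 lb, A_y = 714.9 lb

ΣM about A: T·sin36°·13.8 − 1350·9.9 − 500·4.6 = 0 → T = 15665/(13.8·0.587785) = 1931.22 ≈ 1931 lb.
ΣF_x = 0: A_x − T·cos36° = 0 → A_x = 1931.22 × 0.809017 = 1562 lb.
ΣF_y = 0: A_y + T·sin36° − 1350 − 500 = 0 → A_y = 1850 − 1931.22 × 0.587785 = 714.9 lb.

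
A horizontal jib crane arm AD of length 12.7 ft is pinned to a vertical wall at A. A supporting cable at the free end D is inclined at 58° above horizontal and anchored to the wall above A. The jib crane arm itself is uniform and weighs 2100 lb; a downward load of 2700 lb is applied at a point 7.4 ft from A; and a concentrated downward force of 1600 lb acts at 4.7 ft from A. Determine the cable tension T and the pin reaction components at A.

ΣM about A: T·sin58°·12.7 − 2100·6.35 − 2700·7.4 − 1600·4.7 = 0 → T = 40835/(12.7·0.848048) = 3791.48 ≈ 3791 lb.
ΣF_x = 0: A_x − T·cos58° = 0 → A_x = 3791.48 × 0.529919 = 2009 lb.
ΣF_y = 0: A_y + T·sin58° − 2100 − 2700 − 1600 = 0 → A_y = 6400 − 3791.48 × 0.848048 = 3185 lb.

T = 3791 lb, A_x = 2009 lb, A_y = 3185 lb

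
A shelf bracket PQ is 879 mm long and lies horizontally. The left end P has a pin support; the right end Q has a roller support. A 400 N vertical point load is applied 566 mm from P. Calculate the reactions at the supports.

Moments about P: Q_y·879 − 400·566 = 0 → Q_y = 226400/879 = 257.565 ≈ 257.6 N.
ΣF_y = 0: P_y + 257.565 − 400 = 0 → P_y = 142.4 N.
ΣF_x = 0: no horizontal applied forces, so P_x = 0.

P_x = 0, P_y = 142.4 N, Q_y = 257.6 N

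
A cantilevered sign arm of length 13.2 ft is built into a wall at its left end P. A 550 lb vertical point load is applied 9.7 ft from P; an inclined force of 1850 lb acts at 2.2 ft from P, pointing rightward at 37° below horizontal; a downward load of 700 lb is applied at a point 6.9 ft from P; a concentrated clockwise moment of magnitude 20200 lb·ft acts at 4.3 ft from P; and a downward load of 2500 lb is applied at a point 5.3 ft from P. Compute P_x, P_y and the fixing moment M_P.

P_x = -1477 lb, P_y = 4863 lb, M_P = 46060 lb·ft

ΣF_x = 0: P_x + 1850·cos37° = 0 → P_x = -1477 lb.
ΣF_y = 0: P_y − 550 − 1850·sin37° − 700 − 2500 = 0 → P_y = 4863 lb.
ΣM about P: M_P − 550·9.7 − 1850·sin37°·2.2 − 700·6.9 − 20200 − 2500·5.3 = 0 → M_P = 46060 lb·ft.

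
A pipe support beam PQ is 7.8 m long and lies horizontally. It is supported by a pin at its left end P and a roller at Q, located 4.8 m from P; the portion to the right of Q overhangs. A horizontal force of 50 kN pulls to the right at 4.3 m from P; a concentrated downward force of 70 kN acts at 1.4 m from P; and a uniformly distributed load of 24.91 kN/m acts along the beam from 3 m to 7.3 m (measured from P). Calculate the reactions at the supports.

P_x = -50.00 kN, P_y = 41.77 kN, Q_y = 135.3 kN

Resultant of the distributed load: 24.91 × 4.3 = 107.113 kN at 5.15 m from P.
Moments about P: Q_y·4.8 − 70·1.4 − (24.91·4.3)·5.15 = 0 → Q_y = 649.63195/4.8 = 135.34 ≈ 135.3 kN.
ΣF_y = 0: P_y + 135.34 − 70 − 24.91·4.3 = 0 → P_y = 41.77 kN.
ΣF_x = 0: P_x + 50 = 0 → P_x = -50.00 kN.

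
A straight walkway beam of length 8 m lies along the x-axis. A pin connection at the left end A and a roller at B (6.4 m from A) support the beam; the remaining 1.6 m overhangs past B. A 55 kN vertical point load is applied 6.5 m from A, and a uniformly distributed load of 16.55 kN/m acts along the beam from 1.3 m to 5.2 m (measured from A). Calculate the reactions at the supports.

A_x = 0, A_y = 30.91 kN, B_y = 88.64 kN

Resultant of the distributed load: 16.55 × 3.9 = 64.545 kN at 3.25 m from A.
Taking moments about A: B_y·6.4 − 55·6.5 − (16.55·3.9)·3.25 = 0 → B_y = 567.27125/6.4 = 88.6361 ≈ 88.64 kN.
ΣF_y = 0: A_y + 88.6361 − 55 − 16.55·3.9 = 0 → A_y = 30.91 kN.
ΣF_x = 0: no horizontal applied forces, so A_x = 0.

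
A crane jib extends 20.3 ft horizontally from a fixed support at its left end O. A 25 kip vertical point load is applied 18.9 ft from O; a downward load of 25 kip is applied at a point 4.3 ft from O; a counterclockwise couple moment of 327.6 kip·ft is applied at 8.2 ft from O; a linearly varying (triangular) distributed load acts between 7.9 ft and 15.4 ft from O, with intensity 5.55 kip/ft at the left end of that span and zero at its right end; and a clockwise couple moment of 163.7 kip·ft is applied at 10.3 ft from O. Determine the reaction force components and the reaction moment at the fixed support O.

Resultant of the triangular load: ½ × 5.55 × 7.5 = 20.8125 kip, acting at 10.4 ft from O (one-third of the span from the peak).
ΣF_x = 0: O_x = 0.
ΣF_y = 0: O_y − 25 − 25 − ½·5.55·7.5 = 0 → O_y = 70.81 kip.
ΣM about O: M_O − 25·18.9 − 25·4.3 + 327.6 − (½·5.55·7.5)·10.4 − 163.7 = 0 → M_O = 632.5 kip·ft.

O_x = 0, O_y = 70.81 kip, M_O = 632.5 kip·ft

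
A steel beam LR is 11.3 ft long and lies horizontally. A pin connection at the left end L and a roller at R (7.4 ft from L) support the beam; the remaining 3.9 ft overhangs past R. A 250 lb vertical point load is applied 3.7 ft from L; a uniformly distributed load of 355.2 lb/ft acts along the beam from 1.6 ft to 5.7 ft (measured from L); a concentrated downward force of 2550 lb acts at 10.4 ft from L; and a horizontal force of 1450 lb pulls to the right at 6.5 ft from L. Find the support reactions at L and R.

L_x = -1450 lb, L_y = -170.8 lb, R_y = 4427 lb

Resultant of the distributed load: 355.2 × 4.1 = 1456.32 lb at 3.65 ft from L.
Moments about L: R_y·7.4 − 250·3.7 − (355.2·4.1)·3.65 − 2550·10.4 = 0 → R_y = 32760.568/7.4 = 4427.1 ≈ 4427 lb.
ΣF_y = 0: L_y + 4427.1 − 250 − 355.2·4.1 − 2550 = 0 → L_y = -170.8 lb.
ΣF_x = 0: L_x + 1450 = 0 → L_x = -1450 lb.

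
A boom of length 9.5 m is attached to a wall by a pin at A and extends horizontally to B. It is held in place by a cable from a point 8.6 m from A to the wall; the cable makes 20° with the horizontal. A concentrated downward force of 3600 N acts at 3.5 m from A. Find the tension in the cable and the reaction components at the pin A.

ΣM about A: T·sin20°·8.6 − 3600·3.5 = 0 → T = 12600/(8.6·0.34202) = 4283.72 ≈ 4284 N.
ΣF_x = 0: A_x − T·cos20° = 0 → A_x = 4283.72 × 0.939693 = 4025 N.
ΣF_y = 0: A_y + T·sin20° − 3600 = 0 → A_y = 3600 − 4283.72 × 0.34202 = 2135 N.

T = 4284 N, A_x = 4025 N, A_y = 2135 N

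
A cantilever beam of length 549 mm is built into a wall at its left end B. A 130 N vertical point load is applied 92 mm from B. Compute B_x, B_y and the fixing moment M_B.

B_x = 0, B_y = 130.0 N, M_B = 11960 N·mm

ΣF_x = 0: B_x = 0.
ΣF_y = 0: B_y − 130 = 0 → B_y = 130.0 N.
ΣM about B: M_B − 130·92 = 0 → M_B = 11960 N·mm.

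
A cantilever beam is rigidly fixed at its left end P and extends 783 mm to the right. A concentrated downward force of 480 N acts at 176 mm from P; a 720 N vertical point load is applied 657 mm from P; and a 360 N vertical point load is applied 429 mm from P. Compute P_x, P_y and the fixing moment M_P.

P_x = 0, P_y = 1560 N, M_P = 712000 N·mm

ΣF_x = 0: P_x = 0.
ΣF_y = 0: P_y − 480 − 720 − 360 = 0 → P_y = 1560 N.
ΣM about P: M_P − 480·176 − 720·657 − 360·429 = 0 → M_P = 712000 N·mm.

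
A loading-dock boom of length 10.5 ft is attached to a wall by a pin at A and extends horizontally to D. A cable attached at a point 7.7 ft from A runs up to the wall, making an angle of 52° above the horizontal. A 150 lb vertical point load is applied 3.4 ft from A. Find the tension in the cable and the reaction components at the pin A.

ΣM about A: T·sin52°·7.7 − 150·3.4 = 0 → T = 510/(7.7·0.788011) = 84.0518 ≈ 84.05 lb.
ΣF_x = 0: A_x − T·cos52° = 0 → A_x = 84.0518 × 0.615661 = 51.75 lb.
ΣF_y = 0: A_y + T·sin52° − 150 = 0 → A_y = 150 − 84.0518 × 0.788011 = 83.77 lb.

T = 84.05 lb, A_x = 51.75 lb, A_y = 83.77 lb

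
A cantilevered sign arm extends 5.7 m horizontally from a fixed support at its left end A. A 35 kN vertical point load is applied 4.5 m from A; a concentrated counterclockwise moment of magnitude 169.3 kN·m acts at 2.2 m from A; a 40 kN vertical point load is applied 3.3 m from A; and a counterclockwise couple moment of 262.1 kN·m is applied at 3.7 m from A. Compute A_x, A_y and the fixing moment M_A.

A_x = 0, A_y = 75.00 kN, M_A = -141.9 kN·m

ΣF_x = 0: A_x = 0.
ΣF_y = 0: A_y − 35 − 40 = 0 → A_y = 75.00 kN.
ΣM about A: M_A − 35·4.5 + 169.3 − 40·3.3 + 262.1 = 0 → M_A = -141.9 kN·m.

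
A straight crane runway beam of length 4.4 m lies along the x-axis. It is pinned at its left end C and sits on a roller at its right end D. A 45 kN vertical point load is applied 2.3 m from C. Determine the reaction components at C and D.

Taking moments about C: D_y·4.4 − 45·2.3 = 0 → D_y = 103.5/4.4 = 23.5227 ≈ 23.52 kN.
ΣF_y = 0: C_y + 23.5227 − 45 = 0 → C_y = 21.48 kN.
ΣF_x = 0: no horizontal applied forces, so C_x = 0.

C_x = 0, C_y = 21.48 kN, D_y = 23.52 kN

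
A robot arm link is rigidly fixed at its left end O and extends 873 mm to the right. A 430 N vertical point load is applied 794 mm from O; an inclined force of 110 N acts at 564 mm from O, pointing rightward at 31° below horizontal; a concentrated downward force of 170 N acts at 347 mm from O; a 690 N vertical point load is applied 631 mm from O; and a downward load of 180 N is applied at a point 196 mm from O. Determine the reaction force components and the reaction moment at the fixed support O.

O_x = -94.29 N, O_y = 1527 N, M_O = 903000 N·mm

ΣF_x = 0: O_x + 110·cos31° = 0 → O_x = -94.29 N.
ΣF_y = 0: O_y − 430 − 110·sin31° − 170 − 690 − 180 = 0 → O_y = 1527 N.
ΣM about O: M_O − 430·794 − 110·sin31°·564 − 170·347 − 690·631 − 180·196 = 0 → M_O = 903000 N·mm.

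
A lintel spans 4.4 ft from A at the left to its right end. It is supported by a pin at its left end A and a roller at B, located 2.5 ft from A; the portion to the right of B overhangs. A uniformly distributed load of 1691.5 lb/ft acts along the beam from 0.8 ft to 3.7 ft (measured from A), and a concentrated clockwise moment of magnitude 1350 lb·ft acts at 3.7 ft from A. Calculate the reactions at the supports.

A_x = 0, A_y = -49.47 lb, B_y = 4955 lb

Resultant of the distributed load: 1691.5 × 2.9 = 4905.35 lb at 2.25 ft from A.
ΣM about A: B_y·2.5 − (1691.5·2.9)·2.25 − 1350 = 0 → B_y = 12387.0375/2.5 = 4954.82 ≈ 4955 lb.
ΣF_y = 0: A_y + 4954.82 − 1691.5·2.9 = 0 → A_y = -49.47 lb.
ΣF_x = 0: no horizontal applied forces, so A_x = 0.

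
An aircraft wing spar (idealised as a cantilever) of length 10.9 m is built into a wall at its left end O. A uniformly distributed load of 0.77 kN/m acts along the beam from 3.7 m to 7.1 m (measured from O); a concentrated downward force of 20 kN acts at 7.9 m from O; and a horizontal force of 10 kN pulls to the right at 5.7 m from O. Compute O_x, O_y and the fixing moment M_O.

O_x = -10.00 kN, O_y = 22.62 kN, M_O = 172.1 kN·m

Resultant of the distributed load: 0.77 × 3.4 = 2.618 kN at 5.4 m from O.
ΣF_x = 0: O_x + 10 = 0 → O_x = -10.00 kN.
ΣF_y = 0: O_y − 0.77·3.4 − 20 = 0 → O_y = 22.62 kN.
ΣM about O: M_O − (0.77·3.4)·5.4 − 20·7.9 = 0 → M_O = 172.1 kN·m.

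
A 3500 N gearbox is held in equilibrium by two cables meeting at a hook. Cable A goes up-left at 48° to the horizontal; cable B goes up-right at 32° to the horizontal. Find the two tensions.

T_A = 3014 N, T_B = 2378 N

ΣF_x = 0: −T_A·cos48° + T_B·cos32° = 0 → T_B = 0.789024·T_A.
ΣF_y = 0: T_A·sin48° + T_B·sin32° = 3500.
Substitute: T_A·(0.743145 + 0.789024·0.529919) = 3500 → T_A = 3013.96 ≈ 3014 N.
Then T_B = 0.789024 × 3013.96 = 2378 N.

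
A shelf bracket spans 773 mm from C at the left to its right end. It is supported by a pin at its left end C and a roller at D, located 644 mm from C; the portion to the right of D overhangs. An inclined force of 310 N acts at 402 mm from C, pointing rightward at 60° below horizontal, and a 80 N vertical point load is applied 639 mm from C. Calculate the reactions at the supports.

Taking moments about C: D_y·644 − 310·sin60°·402 − 80·639 = 0 → D_y = 159044/644 = 246.963 ≈ 247.0 N.
ΣF_y = 0: C_y + 246.963 − 310·sin60° − 80 = 0 → C_y = 101.5 N.
ΣF_x = 0: C_x + 310·cos60° = 0 → C_x = -155.0 N.

C_x = -155.0 N, C_y = 101.5 N, D_y = 247.0 N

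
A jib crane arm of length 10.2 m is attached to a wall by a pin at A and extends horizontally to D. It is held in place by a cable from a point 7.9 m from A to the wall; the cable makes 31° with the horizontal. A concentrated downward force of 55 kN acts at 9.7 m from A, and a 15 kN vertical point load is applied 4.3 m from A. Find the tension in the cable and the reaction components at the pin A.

T = 147.0 kN, A_x = 126.0 kN, A_y = -5.696 kN

ΣM about A: T·sin31°·7.9 − 55·9.7 − 15·4.3 = 0 → T = 598/(7.9·0.515038) = 146.972 ≈ 147.0 kN.
ΣF_x = 0: A_x − T·cos31° = 0 → A_x = 146.972 × 0.857167 = 126.0 kN.
ΣF_y = 0: A_y + T·sin31° − 55 − 15 = 0 → A_y = 70 − 146.972 × 0.515038 = -5.696 kN.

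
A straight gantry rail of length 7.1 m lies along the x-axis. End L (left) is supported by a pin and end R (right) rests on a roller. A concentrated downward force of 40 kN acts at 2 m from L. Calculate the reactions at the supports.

L_x = 0, L_y = 28.73 kN, R_y = 11.27 kN

ΣM about L: R_y·7.1 − 40·2 = 0 → R_y = 80/7.1 = 11.2676 ≈ 11.27 kN.
ΣF_y = 0: L_y + 11.2676 − 40 = 0 → L_y = 28.73 kN.
ΣF_x = 0: no horizontal applied forces, so L_x = 0.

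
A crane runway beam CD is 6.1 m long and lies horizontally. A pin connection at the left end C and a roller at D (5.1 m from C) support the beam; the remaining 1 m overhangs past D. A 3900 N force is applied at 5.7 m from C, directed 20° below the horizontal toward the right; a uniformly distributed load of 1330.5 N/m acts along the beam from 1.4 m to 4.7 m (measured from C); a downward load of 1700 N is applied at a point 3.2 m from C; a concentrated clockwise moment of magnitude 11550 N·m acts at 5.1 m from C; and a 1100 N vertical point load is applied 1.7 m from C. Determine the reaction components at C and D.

C_x = -3665 N, C_y = 709.9 N, D_y = 7815 N

Resultant of the distributed load: 1330.5 × 3.3 = 4390.65 N at 3.05 m from C.
Moments about C: D_y·5.1 − 3900·sin20°·5.7 − (1330.5·3.3)·3.05 − 1700·3.2 − 11550 − 1100·1.7 = 0 → D_y = 39854.6/5.1 = 7814.63 ≈ 7815 N.
ΣF_y = 0: C_y + 7814.63 − 3900·sin20° − 1330.5·3.3 − 1700 − 1100 = 0 → C_y = 709.9 N.
ΣF_x = 0: C_x + 3900·cos20° = 0 → C_x = -3665 N.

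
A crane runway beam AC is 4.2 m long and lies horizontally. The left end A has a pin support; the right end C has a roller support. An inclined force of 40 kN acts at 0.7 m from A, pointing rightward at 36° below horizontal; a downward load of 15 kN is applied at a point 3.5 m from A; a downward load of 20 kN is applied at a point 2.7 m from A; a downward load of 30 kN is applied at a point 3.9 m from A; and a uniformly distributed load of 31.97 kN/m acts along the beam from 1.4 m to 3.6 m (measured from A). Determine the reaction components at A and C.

Resultant of the distributed load: 31.97 × 2.2 = 70.334 kN at 2.5 m from A.
Moments about A: C_y·4.2 − 40·sin36°·0.7 − 15·3.5 − 20·2.7 − 30·3.9 − (31.97·2.2)·2.5 = 0 → C_y = 415.793/4.2 = 98.9983 ≈ 99.00 kN.
ΣF_y = 0: A_y + 98.9983 − 40·sin36° − 15 − 20 − 30 − 31.97·2.2 = 0 → A_y = 59.85 kN.
ΣF_x = 0: A_x + 40·cos36° = 0 → A_x = -32.36 kN.

A_x = -32.36 kN, A_y = 59.85 kN, C_y = 99.00 kN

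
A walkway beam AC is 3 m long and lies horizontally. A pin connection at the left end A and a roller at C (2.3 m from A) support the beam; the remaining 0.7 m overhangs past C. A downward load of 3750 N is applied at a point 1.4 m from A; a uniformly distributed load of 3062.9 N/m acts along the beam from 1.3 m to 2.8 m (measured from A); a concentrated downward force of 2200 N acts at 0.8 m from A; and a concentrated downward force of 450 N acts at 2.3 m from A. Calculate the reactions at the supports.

A_x = 0, A_y = 3402 N, C_y = 7593 N

Resultant of the distributed load: 3062.9 × 1.5 = 4594.35 N at 2.05 m from A.
ΣM about A: C_y·2.3 − 3750·1.4 − (3062.9·1.5)·2.05 − 2200·0.8 − 450·2.3 = 0 → C_y = 17463.4175/2.3 = 7592.79 ≈ 7593 N.
ΣF_y = 0: A_y + 7592.79 − 3750 − 3062.9·1.5 − 2200 − 450 = 0 → A_y = 3402 N.
ΣF_x = 0: no horizontal applied forces, so A_x = 0.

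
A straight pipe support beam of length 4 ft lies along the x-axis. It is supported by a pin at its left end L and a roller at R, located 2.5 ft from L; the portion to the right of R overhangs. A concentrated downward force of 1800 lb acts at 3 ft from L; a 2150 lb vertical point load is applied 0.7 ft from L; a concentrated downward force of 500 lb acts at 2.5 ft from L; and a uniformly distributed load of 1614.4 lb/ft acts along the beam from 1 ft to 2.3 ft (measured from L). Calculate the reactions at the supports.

L_x = 0, L_y = 1902 lb, R_y = 4647 lb

Resultant of the distributed load: 1614.4 × 1.3 = 2098.72 lb at 1.65 ft from L.
ΣM about L: R_y·2.5 − 1800·3 − 2150·0.7 − 500·2.5 − (1614.4·1.3)·1.65 = 0 → R_y = 11617.888/2.5 = 4647.16 ≈ 4647 lb.
ΣF_y = 0: L_y + 4647.16 − 1800 − 2150 − 500 − 1614.4·1.3 = 0 → L_y = 1902 lb.
ΣF_x = 0: no horizontal applied forces, so L_x = 0.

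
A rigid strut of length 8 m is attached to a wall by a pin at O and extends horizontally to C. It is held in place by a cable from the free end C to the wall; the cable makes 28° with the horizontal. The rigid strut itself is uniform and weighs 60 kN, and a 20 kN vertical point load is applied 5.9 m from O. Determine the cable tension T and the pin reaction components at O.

T = 95.32 kN, O_x = 84.16 kN, O_y = 35.25 kN

ΣM about O: T·sin28°·8 − 60·4 − 20·5.9 = 0 → T = 358/(8·0.469472) = 95.3198 ≈ 95.32 kN.
ΣF_x = 0: O_x − T·cos28° = 0 → O_x = 95.3198 × 0.882948 = 84.16 kN.
ΣF_y = 0: O_y + T·sin28° − 60 − 20 = 0 → O_y = 80 − 95.3198 × 0.469472 = 35.25 kN.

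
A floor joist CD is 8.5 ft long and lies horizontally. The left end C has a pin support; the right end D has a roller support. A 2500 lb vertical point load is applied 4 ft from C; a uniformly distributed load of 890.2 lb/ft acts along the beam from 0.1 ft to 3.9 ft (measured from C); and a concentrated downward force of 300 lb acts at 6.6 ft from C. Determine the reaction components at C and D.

C_x = 0, C_y = 3977 lb, D_y = 2205 lb

Resultant of the distributed load: 890.2 × 3.8 = 3382.76 lb at 2 ft from C.
Taking moments about C: D_y·8.5 − 2500·4 − (890.2·3.8)·2 − 300·6.6 = 0 → D_y = 18745.52/8.5 = 2205.36 ≈ 2205 lb.
ΣF_y = 0: C_y + 2205.36 − 2500 − 890.2·3.8 − 300 = 0 → C_y = 3977 lb.
ΣF_x = 0: no horizontal applied forces, so C_x = 0.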